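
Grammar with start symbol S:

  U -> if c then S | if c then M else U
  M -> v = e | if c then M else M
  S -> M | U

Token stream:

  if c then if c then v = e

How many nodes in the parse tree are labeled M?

[S [U if c then [S [U if c then [S [M v = e]]]]]]

1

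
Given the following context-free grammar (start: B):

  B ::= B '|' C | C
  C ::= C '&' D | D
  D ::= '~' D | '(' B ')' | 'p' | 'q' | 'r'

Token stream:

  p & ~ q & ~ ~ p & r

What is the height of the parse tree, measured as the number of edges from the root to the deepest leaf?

[B [C [C [C [C [D p]] & [D ~ [D q]]] & [D ~ [D ~ [D p]]]] & [D r]]]

6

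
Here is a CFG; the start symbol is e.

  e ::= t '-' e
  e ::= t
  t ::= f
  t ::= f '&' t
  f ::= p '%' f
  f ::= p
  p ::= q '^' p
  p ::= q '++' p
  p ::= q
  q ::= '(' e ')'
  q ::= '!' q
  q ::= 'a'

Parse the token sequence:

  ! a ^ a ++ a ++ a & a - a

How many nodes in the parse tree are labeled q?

[e [t [f [p [q ! [q a]] ^ [p [q a] ++ [p [q a] ++ [p [q a]]]]]] & [t [f [p [q a]]]]] - [e [t [f [p [q a]]]]]]

7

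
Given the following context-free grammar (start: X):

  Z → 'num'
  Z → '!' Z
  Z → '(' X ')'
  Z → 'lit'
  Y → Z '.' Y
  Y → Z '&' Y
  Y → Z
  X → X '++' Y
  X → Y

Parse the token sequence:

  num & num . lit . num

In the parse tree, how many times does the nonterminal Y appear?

4

[X [Y [Z num] & [Y [Z num] . [Y [Z lit] . [Y [Z num]]]]]]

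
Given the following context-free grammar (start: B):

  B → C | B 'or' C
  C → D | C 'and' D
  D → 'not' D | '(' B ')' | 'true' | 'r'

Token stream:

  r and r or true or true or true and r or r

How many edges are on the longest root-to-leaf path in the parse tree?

8

[B [B [B [B [B [C [C [D r]] and [D r]]] or [C [D true]]] or [C [D true]]] or [C [C [D true]] and [D r]]] or [C [D r]]]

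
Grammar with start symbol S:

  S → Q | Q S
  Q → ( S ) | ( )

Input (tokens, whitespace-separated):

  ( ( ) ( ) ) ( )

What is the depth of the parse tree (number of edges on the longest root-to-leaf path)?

5

[S [Q ( [S [Q ( )] [S [Q ( )]]] )] [S [Q ( )]]]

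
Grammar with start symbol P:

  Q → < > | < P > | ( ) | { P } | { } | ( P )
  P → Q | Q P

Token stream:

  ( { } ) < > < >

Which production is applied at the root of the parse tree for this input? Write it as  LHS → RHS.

P → Q P

[P [Q ( [P [Q { }]] )] [P [Q < >] [P [Q < >]]]]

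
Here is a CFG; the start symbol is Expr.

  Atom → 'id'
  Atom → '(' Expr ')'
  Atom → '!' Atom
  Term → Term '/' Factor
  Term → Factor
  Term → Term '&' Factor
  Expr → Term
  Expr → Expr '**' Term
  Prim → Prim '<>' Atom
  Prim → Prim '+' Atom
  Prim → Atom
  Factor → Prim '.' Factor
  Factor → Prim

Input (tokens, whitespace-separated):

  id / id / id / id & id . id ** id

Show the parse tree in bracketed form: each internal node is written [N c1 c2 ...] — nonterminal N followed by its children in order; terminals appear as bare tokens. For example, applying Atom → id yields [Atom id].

[Expr [Expr [Term [Term [Term [Term [Term [Factor [Prim [Atom id]]]] / [Factor [Prim [Atom id]]]] / [Factor [Prim [Atom id]]]] / [Factor [Prim [Atom id]]]] & [Factor [Prim [Atom id]] . [Factor [Prim [Atom id]]]]]] ** [Term [Factor [Prim [Atom id]]]]]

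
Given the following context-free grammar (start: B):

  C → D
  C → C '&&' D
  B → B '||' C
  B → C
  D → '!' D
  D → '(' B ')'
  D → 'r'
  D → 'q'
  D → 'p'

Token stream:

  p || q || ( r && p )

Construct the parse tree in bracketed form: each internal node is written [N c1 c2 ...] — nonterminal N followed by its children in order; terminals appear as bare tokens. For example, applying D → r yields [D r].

[B [B [B [C [D p]]] || [C [D q]]] || [C [D ( [B [C [C [D r]] && [D p]]] )]]]

B
B || C
B || C || C
C || C || C
D || C || C
p || C || C
p || D || C
p || q || C
p || q || D
p || q || ( B )
p || q || ( C )
p || q || ( C && D )
p || q || ( D && D )
p || q || ( r && D )
p || q || ( r && p )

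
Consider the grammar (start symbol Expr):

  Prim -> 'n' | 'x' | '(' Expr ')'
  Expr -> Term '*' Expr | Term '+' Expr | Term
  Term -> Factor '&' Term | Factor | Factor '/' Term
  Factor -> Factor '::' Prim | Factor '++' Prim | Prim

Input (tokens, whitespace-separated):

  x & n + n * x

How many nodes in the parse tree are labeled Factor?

[Expr [Term [Factor [Prim x]] & [Term [Factor [Prim n]]]] + [Expr [Term [Factor [Prim n]]] * [Expr [Term [Factor [Prim x]]]]]]

4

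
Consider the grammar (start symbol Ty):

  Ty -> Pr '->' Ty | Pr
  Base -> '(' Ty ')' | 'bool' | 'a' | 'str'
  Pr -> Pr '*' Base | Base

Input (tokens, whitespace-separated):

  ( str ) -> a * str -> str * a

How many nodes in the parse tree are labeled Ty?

[Ty [Pr [Base ( [Ty [Pr [Base str]]] )]] -> [Ty [Pr [Pr [Base a]] * [Base str]] -> [Ty [Pr [Pr [Base str]] * [Base a]]]]]

4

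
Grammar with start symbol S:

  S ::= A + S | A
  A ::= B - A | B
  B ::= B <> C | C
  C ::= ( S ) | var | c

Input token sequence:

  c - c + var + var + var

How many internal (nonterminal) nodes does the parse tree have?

[S [A [B [C c]] - [A [B [C c]]]] + [S [A [B [C var]]] + [S [A [B [C var]]] + [S [A [B [C var]]]]]]]

19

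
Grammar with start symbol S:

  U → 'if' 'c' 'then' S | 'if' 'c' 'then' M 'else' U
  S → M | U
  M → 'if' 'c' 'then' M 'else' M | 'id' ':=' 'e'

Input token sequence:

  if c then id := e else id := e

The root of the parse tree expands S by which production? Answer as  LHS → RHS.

[S [M if c then [M id := e] else [M id := e]]]

S → M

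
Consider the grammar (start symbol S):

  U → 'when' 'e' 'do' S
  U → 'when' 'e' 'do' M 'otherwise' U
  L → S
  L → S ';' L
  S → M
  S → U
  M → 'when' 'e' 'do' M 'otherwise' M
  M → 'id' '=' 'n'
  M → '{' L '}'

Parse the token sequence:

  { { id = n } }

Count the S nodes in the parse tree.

3

[S [M { [L [S [M { [L [S [M id = n]]] }]]] }]]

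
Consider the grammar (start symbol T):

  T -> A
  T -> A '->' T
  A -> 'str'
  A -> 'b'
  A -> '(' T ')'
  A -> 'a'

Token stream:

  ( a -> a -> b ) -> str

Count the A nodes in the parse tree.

5

[T [A ( [T [A a] -> [T [A a] -> [T [A b]]]] )] -> [T [A str]]]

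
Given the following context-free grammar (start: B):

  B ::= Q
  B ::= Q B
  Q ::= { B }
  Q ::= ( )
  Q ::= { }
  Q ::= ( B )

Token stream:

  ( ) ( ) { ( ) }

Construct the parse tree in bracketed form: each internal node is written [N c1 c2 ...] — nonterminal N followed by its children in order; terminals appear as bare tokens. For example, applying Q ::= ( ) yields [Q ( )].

[B [Q ( )] [B [Q ( )] [B [Q { [B [Q ( )]] }]]]]

B
Q B
( ) B
( ) Q B
( ) ( ) B
( ) ( ) Q
( ) ( ) { B }
( ) ( ) { Q }
( ) ( ) { ( ) }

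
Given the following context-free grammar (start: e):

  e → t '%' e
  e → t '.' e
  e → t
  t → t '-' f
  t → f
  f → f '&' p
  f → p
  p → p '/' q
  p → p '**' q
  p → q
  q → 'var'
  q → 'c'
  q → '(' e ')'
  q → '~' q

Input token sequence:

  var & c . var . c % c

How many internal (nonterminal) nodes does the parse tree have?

23

[e [t [f [f [p [q var]]] & [p [q c]]]] . [e [t [f [p [q var]]]] . [e [t [f [p [q c]]]] % [e [t [f [p [q c]]]]]]]]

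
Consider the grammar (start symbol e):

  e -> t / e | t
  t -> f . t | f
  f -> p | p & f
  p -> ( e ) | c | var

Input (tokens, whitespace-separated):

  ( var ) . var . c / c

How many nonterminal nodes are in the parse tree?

[e [t [f [p ( [e [t [f [p var]]]] )]] . [t [f [p var]] . [t [f [p c]]]]] / [e [t [f [p c]]]]]

18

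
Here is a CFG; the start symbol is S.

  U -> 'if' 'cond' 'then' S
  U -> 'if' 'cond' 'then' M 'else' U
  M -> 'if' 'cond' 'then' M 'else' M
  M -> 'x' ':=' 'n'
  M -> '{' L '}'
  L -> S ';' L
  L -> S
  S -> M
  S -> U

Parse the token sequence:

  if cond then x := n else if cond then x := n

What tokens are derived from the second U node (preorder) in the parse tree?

[S [U if cond then [M x := n] else [U if cond then [S [M x := n]]]]]

if cond then x := n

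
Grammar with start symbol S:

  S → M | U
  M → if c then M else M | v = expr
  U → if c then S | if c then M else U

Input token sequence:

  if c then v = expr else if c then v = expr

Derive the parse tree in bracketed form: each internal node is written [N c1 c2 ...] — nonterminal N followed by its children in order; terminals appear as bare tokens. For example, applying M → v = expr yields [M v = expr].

S
U
if c then M else U
if c then v = expr else U
if c then v = expr else if c then S
if c then v = expr else if c then M
if c then v = expr else if c then v = expr

[S [U if c then [M v = expr] else [U if c then [S [M v = expr]]]]]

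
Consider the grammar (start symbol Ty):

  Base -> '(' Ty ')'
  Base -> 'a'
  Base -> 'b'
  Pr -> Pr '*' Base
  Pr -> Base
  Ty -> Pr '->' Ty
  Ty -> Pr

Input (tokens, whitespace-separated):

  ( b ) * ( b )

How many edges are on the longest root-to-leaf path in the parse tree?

7

[Ty [Pr [Pr [Base ( [Ty [Pr [Base b]]] )]] * [Base ( [Ty [Pr [Base b]]] )]]]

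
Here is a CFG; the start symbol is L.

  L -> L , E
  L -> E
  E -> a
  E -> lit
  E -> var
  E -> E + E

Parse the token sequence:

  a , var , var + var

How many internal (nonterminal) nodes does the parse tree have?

[L [L [L [E a]] , [E var]] , [E [E var] + [E var]]]

8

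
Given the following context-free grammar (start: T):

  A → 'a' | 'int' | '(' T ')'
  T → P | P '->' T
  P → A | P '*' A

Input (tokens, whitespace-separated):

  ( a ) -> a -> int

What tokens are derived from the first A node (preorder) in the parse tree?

[T [P [A ( [T [P [A a]]] )]] -> [T [P [A a]] -> [T [P [A int]]]]]

( a )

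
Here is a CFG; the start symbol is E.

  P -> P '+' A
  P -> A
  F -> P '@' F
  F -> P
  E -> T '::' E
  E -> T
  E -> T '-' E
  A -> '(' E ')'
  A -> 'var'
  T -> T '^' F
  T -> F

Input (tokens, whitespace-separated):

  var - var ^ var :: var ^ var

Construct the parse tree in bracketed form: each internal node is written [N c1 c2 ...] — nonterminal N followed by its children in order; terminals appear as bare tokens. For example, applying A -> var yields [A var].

E
T - E
F - E
P - E
A - E
var - E
var - T :: E
var - T ^ F :: E
var - F ^ F :: E
var - P ^ F :: E
var - A ^ F :: E
var - var ^ F :: E
var - var ^ P :: E
var - var ^ A :: E
var - var ^ var :: E
var - var ^ var :: T
var - var ^ var :: T ^ F
var - var ^ var :: F ^ F
var - var ^ var :: P ^ F
var - var ^ var :: A ^ F
var - var ^ var :: var ^ F
var - var ^ var :: var ^ P
var - var ^ var :: var ^ A
var - var ^ var :: var ^ var

[E [T [F [P [A var]]]] - [E [T [T [F [P [A var]]]] ^ [F [P [A var]]]] :: [E [T [T [F [P [A var]]]] ^ [F [P [A var]]]]]]]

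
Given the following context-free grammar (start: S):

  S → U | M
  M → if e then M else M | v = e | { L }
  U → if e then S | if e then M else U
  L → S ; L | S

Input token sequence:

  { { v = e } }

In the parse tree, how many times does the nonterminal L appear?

[S [M { [L [S [M { [L [S [M v = e]]] }]]] }]]

2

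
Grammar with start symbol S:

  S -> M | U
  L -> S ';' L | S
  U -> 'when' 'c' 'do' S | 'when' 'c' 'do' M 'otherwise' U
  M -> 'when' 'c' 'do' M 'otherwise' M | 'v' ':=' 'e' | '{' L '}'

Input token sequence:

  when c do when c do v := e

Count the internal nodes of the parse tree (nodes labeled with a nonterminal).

6

[S [U when c do [S [U when c do [S [M v := e]]]]]]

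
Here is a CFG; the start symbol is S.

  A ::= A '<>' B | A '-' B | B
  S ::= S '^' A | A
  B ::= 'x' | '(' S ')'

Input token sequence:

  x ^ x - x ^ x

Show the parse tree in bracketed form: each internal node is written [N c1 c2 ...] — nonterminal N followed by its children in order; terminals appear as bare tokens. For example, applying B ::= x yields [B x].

S
S ^ A
S ^ A ^ A
A ^ A ^ A
B ^ A ^ A
x ^ A ^ A
x ^ A - B ^ A
x ^ B - B ^ A
x ^ x - B ^ A
x ^ x - x ^ A
x ^ x - x ^ B
x ^ x - x ^ x

[S [S [S [A [B x]]] ^ [A [A [B x]] - [B x]]] ^ [A [B x]]]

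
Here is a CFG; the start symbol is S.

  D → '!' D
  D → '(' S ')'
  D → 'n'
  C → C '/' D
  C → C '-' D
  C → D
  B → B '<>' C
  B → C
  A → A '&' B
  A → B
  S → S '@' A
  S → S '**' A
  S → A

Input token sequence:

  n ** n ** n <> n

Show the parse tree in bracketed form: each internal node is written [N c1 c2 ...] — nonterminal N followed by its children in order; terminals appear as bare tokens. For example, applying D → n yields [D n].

S
S ** A
S ** A ** A
A ** A ** A
B ** A ** A
C ** A ** A
D ** A ** A
n ** A ** A
n ** B ** A
n ** C ** A
n ** D ** A
n ** n ** A
n ** n ** B
n ** n ** B <> C
n ** n ** C <> C
n ** n ** D <> C
n ** n ** n <> C
n ** n ** n <> D
n ** n ** n <> n

[S [S [S [A [B [C [D n]]]]] ** [A [B [C [D n]]]]] ** [A [B [B [C [D n]]] <> [C [D n]]]]]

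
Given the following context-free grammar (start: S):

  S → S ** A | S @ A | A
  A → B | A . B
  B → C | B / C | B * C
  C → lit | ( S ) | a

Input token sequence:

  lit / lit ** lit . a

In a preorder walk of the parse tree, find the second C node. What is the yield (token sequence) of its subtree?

[S [S [A [B [B [C lit]] / [C lit]]]] ** [A [A [B [C lit]]] . [B [C a]]]]

lit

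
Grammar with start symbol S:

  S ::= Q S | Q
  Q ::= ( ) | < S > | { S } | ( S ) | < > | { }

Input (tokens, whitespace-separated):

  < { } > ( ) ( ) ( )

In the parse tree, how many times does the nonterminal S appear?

[S [Q < [S [Q { }]] >] [S [Q ( )] [S [Q ( )] [S [Q ( )]]]]]

5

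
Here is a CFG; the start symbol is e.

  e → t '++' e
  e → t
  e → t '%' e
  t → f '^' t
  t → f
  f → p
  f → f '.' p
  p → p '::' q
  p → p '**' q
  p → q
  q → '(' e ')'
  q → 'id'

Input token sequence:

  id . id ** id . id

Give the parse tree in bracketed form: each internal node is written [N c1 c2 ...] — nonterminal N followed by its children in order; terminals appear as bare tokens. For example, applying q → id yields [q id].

e
t
f
f . p
f . p . p
p . p . p
q . p . p
id . p . p
id . p ** q . p
id . q ** q . p
id . id ** q . p
id . id ** id . p
id . id ** id . q
id . id ** id . id

[e [t [f [f [f [p [q id]]] . [p [p [q id]] ** [q id]]] . [p [q id]]]]]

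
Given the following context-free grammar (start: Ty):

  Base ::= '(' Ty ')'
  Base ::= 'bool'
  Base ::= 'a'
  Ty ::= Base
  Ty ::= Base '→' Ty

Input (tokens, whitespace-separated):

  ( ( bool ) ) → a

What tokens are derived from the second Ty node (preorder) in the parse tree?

[Ty [Base ( [Ty [Base ( [Ty [Base bool]] )]] )] → [Ty [Base a]]]

( bool )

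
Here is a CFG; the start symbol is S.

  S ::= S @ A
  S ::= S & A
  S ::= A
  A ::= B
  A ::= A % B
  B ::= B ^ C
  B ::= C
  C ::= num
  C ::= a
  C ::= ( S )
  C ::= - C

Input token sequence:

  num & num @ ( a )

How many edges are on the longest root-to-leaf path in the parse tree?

[S [S [S [A [B [C num]]]] & [A [B [C num]]]] @ [A [B [C ( [S [A [B [C a]]]] )]]]]

8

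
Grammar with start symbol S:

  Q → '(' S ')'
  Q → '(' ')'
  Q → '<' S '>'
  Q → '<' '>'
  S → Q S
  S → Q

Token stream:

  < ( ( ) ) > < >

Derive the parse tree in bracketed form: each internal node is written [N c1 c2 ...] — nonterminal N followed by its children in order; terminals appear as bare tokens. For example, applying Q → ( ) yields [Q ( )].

[S [Q < [S [Q ( [S [Q ( )]] )]] >] [S [Q < >]]]

S
Q S
< S > S
< Q > S
< ( S ) > S
< ( Q ) > S
< ( ( ) ) > S
< ( ( ) ) > Q
< ( ( ) ) > < >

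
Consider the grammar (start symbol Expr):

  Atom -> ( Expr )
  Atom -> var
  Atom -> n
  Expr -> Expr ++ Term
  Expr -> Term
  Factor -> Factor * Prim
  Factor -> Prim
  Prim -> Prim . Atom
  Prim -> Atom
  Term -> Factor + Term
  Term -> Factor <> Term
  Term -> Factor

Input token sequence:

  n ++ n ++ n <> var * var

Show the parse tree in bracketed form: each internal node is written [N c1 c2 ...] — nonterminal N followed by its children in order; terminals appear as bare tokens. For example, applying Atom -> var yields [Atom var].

[Expr [Expr [Expr [Term [Factor [Prim [Atom n]]]]] ++ [Term [Factor [Prim [Atom n]]]]] ++ [Term [Factor [Prim [Atom n]]] <> [Term [Factor [Factor [Prim [Atom var]]] * [Prim [Atom var]]]]]]

Expr
Expr ++ Term
Expr ++ Term ++ Term
Term ++ Term ++ Term
Factor ++ Term ++ Term
Prim ++ Term ++ Term
Atom ++ Term ++ Term
n ++ Term ++ Term
n ++ Factor ++ Term
n ++ Prim ++ Term
n ++ Atom ++ Term
n ++ n ++ Term
n ++ n ++ Factor <> Term
n ++ n ++ Prim <> Term
n ++ n ++ Atom <> Term
n ++ n ++ n <> Term
n ++ n ++ n <> Factor
n ++ n ++ n <> Factor * Prim
n ++ n ++ n <> Prim * Prim
n ++ n ++ n <> Atom * Prim
n ++ n ++ n <> var * Prim
n ++ n ++ n <> var * Atom
n ++ n ++ n <> var * var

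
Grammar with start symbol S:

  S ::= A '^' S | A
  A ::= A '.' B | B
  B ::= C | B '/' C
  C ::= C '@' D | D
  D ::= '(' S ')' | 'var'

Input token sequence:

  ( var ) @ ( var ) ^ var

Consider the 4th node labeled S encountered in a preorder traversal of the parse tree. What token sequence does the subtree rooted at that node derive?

[S [A [B [C [C [D ( [S [A [B [C [D var]]]]] )]] @ [D ( [S [A [B [C [D var]]]]] )]]]] ^ [S [A [B [C [D var]]]]]]

var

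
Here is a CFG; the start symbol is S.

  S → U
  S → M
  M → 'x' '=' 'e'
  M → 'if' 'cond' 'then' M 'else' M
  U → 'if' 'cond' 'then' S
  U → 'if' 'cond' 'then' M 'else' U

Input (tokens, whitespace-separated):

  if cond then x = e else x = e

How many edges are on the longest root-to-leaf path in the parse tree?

3

[S [M if cond then [M x = e] else [M x = e]]]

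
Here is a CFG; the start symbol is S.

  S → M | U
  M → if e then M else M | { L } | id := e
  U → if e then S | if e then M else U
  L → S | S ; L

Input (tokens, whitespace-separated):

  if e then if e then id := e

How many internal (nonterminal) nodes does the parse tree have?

[S [U if e then [S [U if e then [S [M id := e]]]]]]

6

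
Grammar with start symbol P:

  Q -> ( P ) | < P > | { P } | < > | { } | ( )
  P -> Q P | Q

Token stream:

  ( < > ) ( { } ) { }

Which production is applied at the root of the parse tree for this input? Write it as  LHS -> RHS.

[P [Q ( [P [Q < >]] )] [P [Q ( [P [Q { }]] )] [P [Q { }]]]]

P -> Q P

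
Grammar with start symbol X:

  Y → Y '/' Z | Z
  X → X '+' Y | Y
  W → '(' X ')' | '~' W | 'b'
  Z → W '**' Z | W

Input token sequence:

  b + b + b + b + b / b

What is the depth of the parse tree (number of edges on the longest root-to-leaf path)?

[X [X [X [X [X [Y [Z [W b]]]] + [Y [Z [W b]]]] + [Y [Z [W b]]]] + [Y [Z [W b]]]] + [Y [Y [Z [W b]]] / [Z [W b]]]]

8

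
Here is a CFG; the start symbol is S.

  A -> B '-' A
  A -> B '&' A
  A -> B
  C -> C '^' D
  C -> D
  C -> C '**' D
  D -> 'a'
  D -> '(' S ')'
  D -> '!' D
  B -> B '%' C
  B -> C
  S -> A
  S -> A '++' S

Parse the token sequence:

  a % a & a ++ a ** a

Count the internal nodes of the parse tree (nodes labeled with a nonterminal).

[S [A [B [B [C [D a]]] % [C [D a]]] & [A [B [C [D a]]]]] ++ [S [A [B [C [C [D a]] ** [D a]]]]]]

19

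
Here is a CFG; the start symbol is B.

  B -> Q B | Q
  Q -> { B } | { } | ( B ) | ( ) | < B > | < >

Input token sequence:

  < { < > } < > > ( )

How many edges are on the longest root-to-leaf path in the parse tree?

[B [Q < [B [Q { [B [Q < >]] }] [B [Q < >]]] >] [B [Q ( )]]]

6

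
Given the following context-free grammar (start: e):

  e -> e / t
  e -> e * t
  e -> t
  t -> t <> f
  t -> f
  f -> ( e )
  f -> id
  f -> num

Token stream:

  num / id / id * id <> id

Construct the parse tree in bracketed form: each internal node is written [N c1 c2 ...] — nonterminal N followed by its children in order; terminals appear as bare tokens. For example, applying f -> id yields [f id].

[e [e [e [e [t [f num]]] / [t [f id]]] / [t [f id]]] * [t [t [f id]] <> [f id]]]

e
e * t
e / t * t
e / t / t * t
t / t / t * t
f / t / t * t
num / t / t * t
num / f / t * t
num / id / t * t
num / id / f * t
num / id / id * t
num / id / id * t <> f
num / id / id * f <> f
num / id / id * id <> f
num / id / id * id <> id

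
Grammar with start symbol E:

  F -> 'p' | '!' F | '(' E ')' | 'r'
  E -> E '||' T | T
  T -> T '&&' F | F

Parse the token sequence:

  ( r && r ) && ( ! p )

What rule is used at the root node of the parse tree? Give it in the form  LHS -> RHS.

[E [T [T [F ( [E [T [T [F r]] && [F r]]] )]] && [F ( [E [T [F ! [F p]]]] )]]]

E -> T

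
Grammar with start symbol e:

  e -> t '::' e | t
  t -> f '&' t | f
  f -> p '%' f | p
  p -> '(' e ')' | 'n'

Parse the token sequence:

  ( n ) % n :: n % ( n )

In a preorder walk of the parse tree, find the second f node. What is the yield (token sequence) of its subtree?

n

[e [t [f [p ( [e [t [f [p n]]]] )] % [f [p n]]]] :: [e [t [f [p n] % [f [p ( [e [t [f [p n]]]] )]]]]]]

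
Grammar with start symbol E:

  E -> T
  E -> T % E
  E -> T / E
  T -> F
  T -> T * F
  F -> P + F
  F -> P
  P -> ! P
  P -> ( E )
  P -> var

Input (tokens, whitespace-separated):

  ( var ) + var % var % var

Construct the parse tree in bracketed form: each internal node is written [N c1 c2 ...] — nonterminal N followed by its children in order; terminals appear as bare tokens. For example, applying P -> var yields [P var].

[E [T [F [P ( [E [T [F [P var]]]] )] + [F [P var]]]] % [E [T [F [P var]]] % [E [T [F [P var]]]]]]

E
T % E
F % E
P + F % E
( E ) + F % E
( T ) + F % E
( F ) + F % E
( P ) + F % E
( var ) + F % E
( var ) + P % E
( var ) + var % E
( var ) + var % T % E
( var ) + var % F % E
( var ) + var % P % E
( var ) + var % var % E
( var ) + var % var % T
( var ) + var % var % F
( var ) + var % var % P
( var ) + var % var % var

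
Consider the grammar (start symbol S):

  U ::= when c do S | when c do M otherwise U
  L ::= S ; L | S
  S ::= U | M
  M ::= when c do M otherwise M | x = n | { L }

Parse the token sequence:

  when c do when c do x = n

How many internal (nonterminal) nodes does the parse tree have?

6

[S [U when c do [S [U when c do [S [M x = n]]]]]]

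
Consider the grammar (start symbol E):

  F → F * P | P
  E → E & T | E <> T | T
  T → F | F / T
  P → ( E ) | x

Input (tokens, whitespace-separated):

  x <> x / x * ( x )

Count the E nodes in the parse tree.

[E [E [T [F [P x]]]] <> [T [F [P x]] / [T [F [F [P x]] * [P ( [E [T [F [P x]]]] )]]]]]

3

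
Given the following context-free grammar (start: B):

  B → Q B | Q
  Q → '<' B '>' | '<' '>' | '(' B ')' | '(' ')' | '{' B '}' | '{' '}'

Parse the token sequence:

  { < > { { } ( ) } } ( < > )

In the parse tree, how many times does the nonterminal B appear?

[B [Q { [B [Q < >] [B [Q { [B [Q { }] [B [Q ( )]]] }]]] }] [B [Q ( [B [Q < >]] )]]]

7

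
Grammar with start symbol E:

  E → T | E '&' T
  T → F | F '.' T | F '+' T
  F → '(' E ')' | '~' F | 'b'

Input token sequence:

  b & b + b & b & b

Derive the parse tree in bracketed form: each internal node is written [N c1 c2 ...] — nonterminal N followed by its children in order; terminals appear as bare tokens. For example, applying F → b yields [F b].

E
E & T
E & T & T
E & T & T & T
T & T & T & T
F & T & T & T
b & T & T & T
b & F + T & T & T
b & b + T & T & T
b & b + F & T & T
b & b + b & T & T
b & b + b & F & T
b & b + b & b & T
b & b + b & b & F
b & b + b & b & b

[E [E [E [E [T [F b]]] & [T [F b] + [T [F b]]]] & [T [F b]]] & [T [F b]]]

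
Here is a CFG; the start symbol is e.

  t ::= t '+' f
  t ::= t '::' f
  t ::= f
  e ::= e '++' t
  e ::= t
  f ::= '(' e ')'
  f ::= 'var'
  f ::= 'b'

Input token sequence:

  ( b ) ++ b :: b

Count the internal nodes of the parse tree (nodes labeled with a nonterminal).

11

[e [e [t [f ( [e [t [f b]]] )]]] ++ [t [t [f b]] :: [f b]]]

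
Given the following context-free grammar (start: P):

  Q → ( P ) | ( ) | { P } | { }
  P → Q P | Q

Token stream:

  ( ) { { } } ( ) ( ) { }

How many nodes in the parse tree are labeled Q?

6

[P [Q ( )] [P [Q { [P [Q { }]] }] [P [Q ( )] [P [Q ( )] [P [Q { }]]]]]]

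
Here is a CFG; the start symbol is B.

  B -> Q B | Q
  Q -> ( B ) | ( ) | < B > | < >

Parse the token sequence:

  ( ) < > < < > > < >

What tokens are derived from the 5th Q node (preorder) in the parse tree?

< >

[B [Q ( )] [B [Q < >] [B [Q < [B [Q < >]] >] [B [Q < >]]]]]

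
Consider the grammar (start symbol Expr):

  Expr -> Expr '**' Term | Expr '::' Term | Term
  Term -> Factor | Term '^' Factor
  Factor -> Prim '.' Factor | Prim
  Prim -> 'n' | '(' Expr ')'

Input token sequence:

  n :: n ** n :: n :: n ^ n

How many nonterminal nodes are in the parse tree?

23

[Expr [Expr [Expr [Expr [Expr [Term [Factor [Prim n]]]] :: [Term [Factor [Prim n]]]] ** [Term [Factor [Prim n]]]] :: [Term [Factor [Prim n]]]] :: [Term [Term [Factor [Prim n]]] ^ [Factor [Prim n]]]]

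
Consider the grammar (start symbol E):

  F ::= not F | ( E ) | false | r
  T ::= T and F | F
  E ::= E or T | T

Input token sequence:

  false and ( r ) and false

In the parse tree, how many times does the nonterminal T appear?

4

[E [T [T [T [F false]] and [F ( [E [T [F r]]] )]] and [F false]]]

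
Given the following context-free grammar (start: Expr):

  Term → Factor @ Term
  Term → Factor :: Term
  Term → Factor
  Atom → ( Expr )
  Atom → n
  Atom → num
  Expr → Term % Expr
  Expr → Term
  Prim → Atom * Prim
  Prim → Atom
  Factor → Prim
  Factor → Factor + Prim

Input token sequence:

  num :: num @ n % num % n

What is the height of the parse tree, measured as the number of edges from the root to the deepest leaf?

[Expr [Term [Factor [Prim [Atom num]]] :: [Term [Factor [Prim [Atom num]]] @ [Term [Factor [Prim [Atom n]]]]]] % [Expr [Term [Factor [Prim [Atom num]]]] % [Expr [Term [Factor [Prim [Atom n]]]]]]]

7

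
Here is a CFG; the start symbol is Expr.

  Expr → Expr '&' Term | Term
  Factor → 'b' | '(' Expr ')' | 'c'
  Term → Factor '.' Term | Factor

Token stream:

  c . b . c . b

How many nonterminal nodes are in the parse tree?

[Expr [Term [Factor c] . [Term [Factor b] . [Term [Factor c] . [Term [Factor b]]]]]]

9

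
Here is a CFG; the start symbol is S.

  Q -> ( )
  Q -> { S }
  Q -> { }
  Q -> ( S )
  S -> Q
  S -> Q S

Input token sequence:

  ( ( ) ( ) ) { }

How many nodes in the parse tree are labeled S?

4

[S [Q ( [S [Q ( )] [S [Q ( )]]] )] [S [Q { }]]]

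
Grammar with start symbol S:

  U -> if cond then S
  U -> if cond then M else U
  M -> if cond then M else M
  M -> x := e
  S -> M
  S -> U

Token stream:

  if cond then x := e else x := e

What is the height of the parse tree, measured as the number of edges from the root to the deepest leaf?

[S [M if cond then [M x := e] else [M x := e]]]

3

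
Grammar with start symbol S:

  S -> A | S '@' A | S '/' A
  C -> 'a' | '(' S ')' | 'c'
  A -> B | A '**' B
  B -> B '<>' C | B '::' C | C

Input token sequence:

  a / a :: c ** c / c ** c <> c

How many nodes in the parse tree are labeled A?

[S [S [S [A [B [C a]]]] / [A [A [B [B [C a]] :: [C c]]] ** [B [C c]]]] / [A [A [B [C c]]] ** [B [B [C c]] <> [C c]]]]

5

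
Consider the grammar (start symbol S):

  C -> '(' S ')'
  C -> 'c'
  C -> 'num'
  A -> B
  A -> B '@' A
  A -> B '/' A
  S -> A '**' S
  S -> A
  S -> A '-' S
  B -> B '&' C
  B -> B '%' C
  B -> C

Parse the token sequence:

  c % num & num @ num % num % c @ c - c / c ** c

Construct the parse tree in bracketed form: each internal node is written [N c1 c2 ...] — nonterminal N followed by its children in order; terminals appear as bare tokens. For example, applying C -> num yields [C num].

[S [A [B [B [B [C c]] % [C num]] & [C num]] @ [A [B [B [B [C num]] % [C num]] % [C c]] @ [A [B [C c]]]]] - [S [A [B [C c]] / [A [B [C c]]]] ** [S [A [B [C c]]]]]]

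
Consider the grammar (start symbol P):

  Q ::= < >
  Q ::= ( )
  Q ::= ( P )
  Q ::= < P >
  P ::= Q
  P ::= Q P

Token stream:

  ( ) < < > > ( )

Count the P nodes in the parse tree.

[P [Q ( )] [P [Q < [P [Q < >]] >] [P [Q ( )]]]]

4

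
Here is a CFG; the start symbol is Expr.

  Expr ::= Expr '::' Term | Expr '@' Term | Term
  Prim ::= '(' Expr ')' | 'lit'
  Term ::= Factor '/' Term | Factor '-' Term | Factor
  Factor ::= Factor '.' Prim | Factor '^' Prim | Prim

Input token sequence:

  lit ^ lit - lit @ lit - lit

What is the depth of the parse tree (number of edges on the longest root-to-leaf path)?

[Expr [Expr [Term [Factor [Factor [Prim lit]] ^ [Prim lit]] - [Term [Factor [Prim lit]]]]] @ [Term [Factor [Prim lit]] - [Term [Factor [Prim lit]]]]]

6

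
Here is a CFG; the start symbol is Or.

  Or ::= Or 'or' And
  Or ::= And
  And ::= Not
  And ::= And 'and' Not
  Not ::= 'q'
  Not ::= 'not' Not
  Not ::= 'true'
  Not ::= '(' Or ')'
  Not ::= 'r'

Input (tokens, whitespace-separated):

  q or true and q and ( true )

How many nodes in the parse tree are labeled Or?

3

[Or [Or [And [Not q]]] or [And [And [And [Not true]] and [Not q]] and [Not ( [Or [And [Not true]]] )]]]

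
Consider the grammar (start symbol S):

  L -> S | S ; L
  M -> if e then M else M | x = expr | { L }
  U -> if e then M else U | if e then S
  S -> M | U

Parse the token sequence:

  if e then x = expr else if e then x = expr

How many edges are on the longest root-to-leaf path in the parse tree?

[S [U if e then [M x = expr] else [U if e then [S [M x = expr]]]]]

5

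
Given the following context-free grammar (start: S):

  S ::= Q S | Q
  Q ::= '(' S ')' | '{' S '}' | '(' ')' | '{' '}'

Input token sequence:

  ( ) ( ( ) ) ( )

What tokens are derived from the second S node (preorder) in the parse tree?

( ( ) ) ( )

[S [Q ( )] [S [Q ( [S [Q ( )]] )] [S [Q ( )]]]]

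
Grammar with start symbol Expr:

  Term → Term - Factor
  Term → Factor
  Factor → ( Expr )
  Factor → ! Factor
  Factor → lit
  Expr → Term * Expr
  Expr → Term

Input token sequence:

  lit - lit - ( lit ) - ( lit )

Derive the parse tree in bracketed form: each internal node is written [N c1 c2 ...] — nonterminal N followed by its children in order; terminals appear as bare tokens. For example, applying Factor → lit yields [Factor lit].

[Expr [Term [Term [Term [Term [Factor lit]] - [Factor lit]] - [Factor ( [Expr [Term [Factor lit]]] )]] - [Factor ( [Expr [Term [Factor lit]]] )]]]

Expr
Term
Term - Factor
Term - Factor - Factor
Term - Factor - Factor - Factor
Factor - Factor - Factor - Factor
lit - Factor - Factor - Factor
lit - lit - Factor - Factor
lit - lit - ( Expr ) - Factor
lit - lit - ( Term ) - Factor
lit - lit - ( Factor ) - Factor
lit - lit - ( lit ) - Factor
lit - lit - ( lit ) - ( Expr )
lit - lit - ( lit ) - ( Term )
lit - lit - ( lit ) - ( Factor )
lit - lit - ( lit ) - ( lit )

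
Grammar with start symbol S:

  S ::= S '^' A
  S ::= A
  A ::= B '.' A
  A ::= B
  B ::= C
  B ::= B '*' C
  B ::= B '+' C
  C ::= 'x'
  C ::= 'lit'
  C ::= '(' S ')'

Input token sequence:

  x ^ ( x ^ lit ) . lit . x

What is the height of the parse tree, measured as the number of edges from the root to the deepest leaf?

9

[S [S [A [B [C x]]]] ^ [A [B [C ( [S [S [A [B [C x]]]] ^ [A [B [C lit]]]] )]] . [A [B [C lit]] . [A [B [C x]]]]]]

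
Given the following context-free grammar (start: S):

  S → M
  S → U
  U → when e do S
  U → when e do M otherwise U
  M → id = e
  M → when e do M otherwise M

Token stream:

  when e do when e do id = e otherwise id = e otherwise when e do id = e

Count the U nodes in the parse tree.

[S [U when e do [M when e do [M id = e] otherwise [M id = e]] otherwise [U when e do [S [M id = e]]]]]

2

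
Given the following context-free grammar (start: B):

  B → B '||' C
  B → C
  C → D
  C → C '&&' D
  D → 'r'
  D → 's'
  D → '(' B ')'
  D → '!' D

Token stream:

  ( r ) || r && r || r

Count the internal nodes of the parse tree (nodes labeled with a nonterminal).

14

[B [B [B [C [D ( [B [C [D r]]] )]]] || [C [C [D r]] && [D r]]] || [C [D r]]]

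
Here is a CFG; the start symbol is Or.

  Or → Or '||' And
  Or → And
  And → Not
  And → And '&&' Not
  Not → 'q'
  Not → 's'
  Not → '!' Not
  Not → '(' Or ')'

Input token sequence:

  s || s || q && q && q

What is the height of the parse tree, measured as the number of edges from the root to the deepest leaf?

5

[Or [Or [Or [And [Not s]]] || [And [Not s]]] || [And [And [And [Not q]] && [Not q]] && [Not q]]]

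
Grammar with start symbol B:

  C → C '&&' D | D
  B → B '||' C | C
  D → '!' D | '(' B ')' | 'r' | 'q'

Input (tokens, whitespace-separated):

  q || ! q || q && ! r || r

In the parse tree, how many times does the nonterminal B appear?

[B [B [B [B [C [D q]]] || [C [D ! [D q]]]] || [C [C [D q]] && [D ! [D r]]]] || [C [D r]]]

4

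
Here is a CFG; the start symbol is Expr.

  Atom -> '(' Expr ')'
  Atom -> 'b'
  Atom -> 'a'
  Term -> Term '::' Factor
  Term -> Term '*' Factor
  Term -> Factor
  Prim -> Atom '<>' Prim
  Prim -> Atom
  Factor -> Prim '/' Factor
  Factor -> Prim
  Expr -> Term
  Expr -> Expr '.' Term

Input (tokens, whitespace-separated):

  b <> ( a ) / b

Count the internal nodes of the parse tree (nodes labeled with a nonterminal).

15

[Expr [Term [Factor [Prim [Atom b] <> [Prim [Atom ( [Expr [Term [Factor [Prim [Atom a]]]]] )]]] / [Factor [Prim [Atom b]]]]]]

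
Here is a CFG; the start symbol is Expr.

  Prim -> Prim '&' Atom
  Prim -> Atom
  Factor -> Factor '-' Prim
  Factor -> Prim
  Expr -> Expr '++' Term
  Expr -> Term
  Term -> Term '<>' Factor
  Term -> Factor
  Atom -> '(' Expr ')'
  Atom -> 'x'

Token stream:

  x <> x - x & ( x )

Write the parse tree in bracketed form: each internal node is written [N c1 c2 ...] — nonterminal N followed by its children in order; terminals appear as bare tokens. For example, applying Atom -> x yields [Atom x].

[Expr [Term [Term [Factor [Prim [Atom x]]]] <> [Factor [Factor [Prim [Atom x]]] - [Prim [Prim [Atom x]] & [Atom ( [Expr [Term [Factor [Prim [Atom x]]]]] )]]]]]

Expr
Term
Term <> Factor
Factor <> Factor
Prim <> Factor
Atom <> Factor
x <> Factor
x <> Factor - Prim
x <> Prim - Prim
x <> Atom - Prim
x <> x - Prim
x <> x - Prim & Atom
x <> x - Atom & Atom
x <> x - x & Atom
x <> x - x & ( Expr )
x <> x - x & ( Term )
x <> x - x & ( Factor )
x <> x - x & ( Prim )
x <> x - x & ( Atom )
x <> x - x & ( x )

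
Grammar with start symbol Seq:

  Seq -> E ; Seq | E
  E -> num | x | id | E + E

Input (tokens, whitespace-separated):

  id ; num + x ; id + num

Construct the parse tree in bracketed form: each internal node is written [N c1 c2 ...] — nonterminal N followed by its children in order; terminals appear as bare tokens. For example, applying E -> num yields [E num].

Seq
E ; Seq
id ; Seq
id ; E ; Seq
id ; E + E ; Seq
id ; num + E ; Seq
id ; num + x ; Seq
id ; num + x ; E
id ; num + x ; E + E
id ; num + x ; id + E
id ; num + x ; id + num

[Seq [E id] ; [Seq [E [E num] + [E x]] ; [Seq [E [E id] + [E num]]]]]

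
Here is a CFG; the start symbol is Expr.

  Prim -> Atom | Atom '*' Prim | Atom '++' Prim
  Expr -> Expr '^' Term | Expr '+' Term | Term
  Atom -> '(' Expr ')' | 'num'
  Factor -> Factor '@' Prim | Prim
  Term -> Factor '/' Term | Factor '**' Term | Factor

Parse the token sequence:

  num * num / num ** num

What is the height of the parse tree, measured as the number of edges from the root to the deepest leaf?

7

[Expr [Term [Factor [Prim [Atom num] * [Prim [Atom num]]]] / [Term [Factor [Prim [Atom num]]] ** [Term [Factor [Prim [Atom num]]]]]]]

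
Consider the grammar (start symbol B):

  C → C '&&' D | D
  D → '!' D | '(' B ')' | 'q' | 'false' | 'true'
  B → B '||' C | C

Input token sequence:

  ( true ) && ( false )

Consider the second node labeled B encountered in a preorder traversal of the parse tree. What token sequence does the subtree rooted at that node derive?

true

[B [C [C [D ( [B [C [D true]]] )]] && [D ( [B [C [D false]]] )]]]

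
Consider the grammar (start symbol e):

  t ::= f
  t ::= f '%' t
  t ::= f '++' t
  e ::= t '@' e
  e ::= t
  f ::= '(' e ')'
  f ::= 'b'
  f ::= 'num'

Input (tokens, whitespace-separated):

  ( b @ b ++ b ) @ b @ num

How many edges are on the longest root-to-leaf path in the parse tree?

[e [t [f ( [e [t [f b]] @ [e [t [f b] ++ [t [f b]]]]] )]] @ [e [t [f b]] @ [e [t [f num]]]]]

8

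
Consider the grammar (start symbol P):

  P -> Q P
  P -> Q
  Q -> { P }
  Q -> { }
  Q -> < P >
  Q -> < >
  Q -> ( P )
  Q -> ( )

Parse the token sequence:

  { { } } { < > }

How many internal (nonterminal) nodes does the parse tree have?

[P [Q { [P [Q { }]] }] [P [Q { [P [Q < >]] }]]]

8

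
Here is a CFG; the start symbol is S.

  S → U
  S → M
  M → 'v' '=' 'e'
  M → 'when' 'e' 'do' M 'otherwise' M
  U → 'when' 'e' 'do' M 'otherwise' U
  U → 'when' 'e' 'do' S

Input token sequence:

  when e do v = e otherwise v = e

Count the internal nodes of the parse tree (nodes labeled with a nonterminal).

4

[S [M when e do [M v = e] otherwise [M v = e]]]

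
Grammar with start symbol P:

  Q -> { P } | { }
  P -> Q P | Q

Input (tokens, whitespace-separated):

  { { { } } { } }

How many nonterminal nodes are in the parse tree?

[P [Q { [P [Q { [P [Q { }]] }] [P [Q { }]]] }]]

8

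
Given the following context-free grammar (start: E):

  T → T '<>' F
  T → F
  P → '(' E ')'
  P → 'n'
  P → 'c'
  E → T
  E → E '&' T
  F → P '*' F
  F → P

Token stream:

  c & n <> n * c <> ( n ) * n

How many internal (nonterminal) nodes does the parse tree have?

[E [E [T [F [P c]]]] & [T [T [T [F [P n]]] <> [F [P n] * [F [P c]]]] <> [F [P ( [E [T [F [P n]]]] )] * [F [P n]]]]]

22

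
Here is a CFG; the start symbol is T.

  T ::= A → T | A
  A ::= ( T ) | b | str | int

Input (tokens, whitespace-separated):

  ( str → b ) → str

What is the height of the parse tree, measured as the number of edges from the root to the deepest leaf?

[T [A ( [T [A str] → [T [A b]]] )] → [T [A str]]]

5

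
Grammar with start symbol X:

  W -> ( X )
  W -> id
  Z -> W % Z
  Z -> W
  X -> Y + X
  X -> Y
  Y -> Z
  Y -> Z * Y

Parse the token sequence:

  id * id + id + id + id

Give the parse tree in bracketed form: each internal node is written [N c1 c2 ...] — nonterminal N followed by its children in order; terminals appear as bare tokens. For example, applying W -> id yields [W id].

X
Y + X
Z * Y + X
W * Y + X
id * Y + X
id * Z + X
id * W + X
id * id + X
id * id + Y + X
id * id + Z + X
id * id + W + X
id * id + id + X
id * id + id + Y + X
id * id + id + Z + X
id * id + id + W + X
id * id + id + id + X
id * id + id + id + Y
id * id + id + id + Z
id * id + id + id + W
id * id + id + id + id

[X [Y [Z [W id]] * [Y [Z [W id]]]] + [X [Y [Z [W id]]] + [X [Y [Z [W id]]] + [X [Y [Z [W id]]]]]]]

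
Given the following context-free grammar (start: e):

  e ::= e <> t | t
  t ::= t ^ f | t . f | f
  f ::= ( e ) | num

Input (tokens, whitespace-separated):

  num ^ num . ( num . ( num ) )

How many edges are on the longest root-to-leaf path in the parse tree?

[e [t [t [t [f num]] ^ [f num]] . [f ( [e [t [t [f num]] . [f ( [e [t [f num]]] )]]] )]]]

9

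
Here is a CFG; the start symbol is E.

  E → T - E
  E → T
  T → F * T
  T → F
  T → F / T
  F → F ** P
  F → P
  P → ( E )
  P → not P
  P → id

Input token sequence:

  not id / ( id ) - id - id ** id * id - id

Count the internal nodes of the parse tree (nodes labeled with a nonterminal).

29

[E [T [F [P not [P id]]] / [T [F [P ( [E [T [F [P id]]]] )]]]] - [E [T [F [P id]]] - [E [T [F [F [P id]] ** [P id]] * [T [F [P id]]]] - [E [T [F [P id]]]]]]]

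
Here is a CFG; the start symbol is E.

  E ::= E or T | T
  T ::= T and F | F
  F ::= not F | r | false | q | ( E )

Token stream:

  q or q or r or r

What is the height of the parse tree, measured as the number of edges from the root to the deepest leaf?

6

[E [E [E [E [T [F q]]] or [T [F q]]] or [T [F r]]] or [T [F r]]]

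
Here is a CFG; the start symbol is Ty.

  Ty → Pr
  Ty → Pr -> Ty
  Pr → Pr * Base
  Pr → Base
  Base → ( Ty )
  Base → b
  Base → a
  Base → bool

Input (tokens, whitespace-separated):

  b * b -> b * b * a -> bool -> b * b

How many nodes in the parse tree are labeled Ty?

[Ty [Pr [Pr [Base b]] * [Base b]] -> [Ty [Pr [Pr [Pr [Base b]] * [Base b]] * [Base a]] -> [Ty [Pr [Base bool]] -> [Ty [Pr [Pr [Base b]] * [Base b]]]]]]

4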